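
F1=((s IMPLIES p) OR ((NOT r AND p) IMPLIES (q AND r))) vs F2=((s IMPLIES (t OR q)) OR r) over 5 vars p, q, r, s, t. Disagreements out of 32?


F1 = ((s IMPLIES p) OR ((NOT r AND p) IMPLIES (q AND r)))
F2 = ((s IMPLIES (t OR q)) OR r)
Evaluate both on each of 32 rows (bits = p,q,r,s,t):
  row 0 [00000]: F1=1 F2=1 -> 0
  row 1 [00001]: F1=1 F2=1 -> 0
  row 2 [00010]: F1=1 F2=0 (differ) -> 1
  row 3 [00011]: F1=1 F2=1 -> 0
  row 4 [00100]: F1=1 F2=1 -> 0
  row 5 [00101]: F1=1 F2=1 -> 0
  row 6 [00110]: F1=1 F2=1 -> 0
  row 7 [00111]: F1=1 F2=1 -> 0
  row 8 [01000]: F1=1 F2=1 -> 0
  row 9 [01001]: F1=1 F2=1 -> 0
  row 10 [01010]: F1=1 F2=1 -> 0
  row 11 [01011]: F1=1 F2=1 -> 0
  row 12 [01100]: F1=1 F2=1 -> 0
  row 13 [01101]: F1=1 F2=1 -> 0
  row 14 [01110]: F1=1 F2=1 -> 0
  row 15 [01111]: F1=1 F2=1 -> 0
  row 16 [10000]: F1=1 F2=1 -> 0
  row 17 [10001]: F1=1 F2=1 -> 0
  row 18 [10010]: F1=1 F2=0 (differ) -> 1
  row 19 [10011]: F1=1 F2=1 -> 0
  row 20 [10100]: F1=1 F2=1 -> 0
  row 21 [10101]: F1=1 F2=1 -> 0
  row 22 [10110]: F1=1 F2=1 -> 0
  row 23 [10111]: F1=1 F2=1 -> 0
  row 24 [11000]: F1=1 F2=1 -> 0
  row 25 [11001]: F1=1 F2=1 -> 0
  row 26 [11010]: F1=1 F2=1 -> 0
  row 27 [11011]: F1=1 F2=1 -> 0
  row 28 [11100]: F1=1 F2=1 -> 0
  row 29 [11101]: F1=1 F2=1 -> 0
  row 30 [11110]: F1=1 F2=1 -> 0
  row 31 [11111]: F1=1 F2=1 -> 0
Full result column, 8 rows per line (p,q fixed per line; r,s,t runs 000..111 left to right):
  rows 0-7 [p,q=00]: 00100000  (ones: 1)
  rows 8-15 [p,q=01]: 00000000  (ones: 0)
  rows 16-23 [p,q=10]: 00100000  (ones: 1)
  rows 24-31 [p,q=11]: 00000000  (ones: 0)
Disagreements = 1+0+1+0 = 2

2


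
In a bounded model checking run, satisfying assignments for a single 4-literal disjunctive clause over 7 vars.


Step 1: Total=2^7=128
Step 2: Unsat when all 4 false: 2^3=8
Step 3: Sat=128-8=120

120


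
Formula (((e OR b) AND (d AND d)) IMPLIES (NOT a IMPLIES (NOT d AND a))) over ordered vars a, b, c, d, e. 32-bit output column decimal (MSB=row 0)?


Formula: (((e OR b) AND (d AND d)) IMPLIES (NOT a IMPLIES (NOT d AND a))) over a, b, c, d, e (32 rows)
Evaluate each row (bits = a,b,c,d,e, MSB first):
  row 0 [00000]: (((0 OR 0) AND (0 AND 0)) IMPLIES (NOT 0 IMPLIES (NOT 0 AND 0))) -> 1
  row 1 [00001]: (((1 OR 0) AND (0 AND 0)) IMPLIES (NOT 0 IMPLIES (NOT 0 AND 0))) -> 1
  row 2 [00010]: (((0 OR 0) AND (1 AND 1)) IMPLIES (NOT 0 IMPLIES (NOT 1 AND 0))) -> 1
  row 3 [00011]: (((1 OR 0) AND (1 AND 1)) IMPLIES (NOT 0 IMPLIES (NOT 1 AND 0))) -> 0
  row 4 [00100]: (((0 OR 0) AND (0 AND 0)) IMPLIES (NOT 0 IMPLIES (NOT 0 AND 0))) -> 1
  row 5 [00101]: (((1 OR 0) AND (0 AND 0)) IMPLIES (NOT 0 IMPLIES (NOT 0 AND 0))) -> 1
  row 6 [00110]: (((0 OR 0) AND (1 AND 1)) IMPLIES (NOT 0 IMPLIES (NOT 1 AND 0))) -> 1
  row 7 [00111]: (((1 OR 0) AND (1 AND 1)) IMPLIES (NOT 0 IMPLIES (NOT 1 AND 0))) -> 0
  row 8 [01000]: (((0 OR 1) AND (0 AND 0)) IMPLIES (NOT 0 IMPLIES (NOT 0 AND 0))) -> 1
  row 9 [01001]: (((1 OR 1) AND (0 AND 0)) IMPLIES (NOT 0 IMPLIES (NOT 0 AND 0))) -> 1
  row 10 [01010]: (((0 OR 1) AND (1 AND 1)) IMPLIES (NOT 0 IMPLIES (NOT 1 AND 0))) -> 0
  row 11 [01011]: (((1 OR 1) AND (1 AND 1)) IMPLIES (NOT 0 IMPLIES (NOT 1 AND 0))) -> 0
  row 12 [01100]: (((0 OR 1) AND (0 AND 0)) IMPLIES (NOT 0 IMPLIES (NOT 0 AND 0))) -> 1
  row 13 [01101]: (((1 OR 1) AND (0 AND 0)) IMPLIES (NOT 0 IMPLIES (NOT 0 AND 0))) -> 1
  row 14 [01110]: (((0 OR 1) AND (1 AND 1)) IMPLIES (NOT 0 IMPLIES (NOT 1 AND 0))) -> 0
  row 15 [01111]: (((1 OR 1) AND (1 AND 1)) IMPLIES (NOT 0 IMPLIES (NOT 1 AND 0))) -> 0
  row 16 [10000]: (((0 OR 0) AND (0 AND 0)) IMPLIES (NOT 1 IMPLIES (NOT 0 AND 1))) -> 1
  row 17 [10001]: (((1 OR 0) AND (0 AND 0)) IMPLIES (NOT 1 IMPLIES (NOT 0 AND 1))) -> 1
  row 18 [10010]: (((0 OR 0) AND (1 AND 1)) IMPLIES (NOT 1 IMPLIES (NOT 1 AND 1))) -> 1
  row 19 [10011]: (((1 OR 0) AND (1 AND 1)) IMPLIES (NOT 1 IMPLIES (NOT 1 AND 1))) -> 1
  row 20 [10100]: (((0 OR 0) AND (0 AND 0)) IMPLIES (NOT 1 IMPLIES (NOT 0 AND 1))) -> 1
  row 21 [10101]: (((1 OR 0) AND (0 AND 0)) IMPLIES (NOT 1 IMPLIES (NOT 0 AND 1))) -> 1
  row 22 [10110]: (((0 OR 0) AND (1 AND 1)) IMPLIES (NOT 1 IMPLIES (NOT 1 AND 1))) -> 1
  row 23 [10111]: (((1 OR 0) AND (1 AND 1)) IMPLIES (NOT 1 IMPLIES (NOT 1 AND 1))) -> 1
  row 24 [11000]: (((0 OR 1) AND (0 AND 0)) IMPLIES (NOT 1 IMPLIES (NOT 0 AND 1))) -> 1
  row 25 [11001]: (((1 OR 1) AND (0 AND 0)) IMPLIES (NOT 1 IMPLIES (NOT 0 AND 1))) -> 1
  row 26 [11010]: (((0 OR 1) AND (1 AND 1)) IMPLIES (NOT 1 IMPLIES (NOT 1 AND 1))) -> 1
  row 27 [11011]: (((1 OR 1) AND (1 AND 1)) IMPLIES (NOT 1 IMPLIES (NOT 1 AND 1))) -> 1
  row 28 [11100]: (((0 OR 1) AND (0 AND 0)) IMPLIES (NOT 1 IMPLIES (NOT 0 AND 1))) -> 1
  row 29 [11101]: (((1 OR 1) AND (0 AND 0)) IMPLIES (NOT 1 IMPLIES (NOT 0 AND 1))) -> 1
  row 30 [11110]: (((0 OR 1) AND (1 AND 1)) IMPLIES (NOT 1 IMPLIES (NOT 1 AND 1))) -> 1
  row 31 [11111]: (((1 OR 1) AND (1 AND 1)) IMPLIES (NOT 1 IMPLIES (NOT 1 AND 1))) -> 1
Full result column, 4 rows per line (a,b,c fixed per line; d,e runs 00..11 left to right):
  rows 0-3 [a,b,c=000]: 1110  = hex E
  rows 4-7 [a,b,c=001]: 1110  = hex E
  rows 8-11 [a,b,c=010]: 1100  = hex C
  rows 12-15 [a,b,c=011]: 1100  = hex C
  rows 16-19 [a,b,c=100]: 1111  = hex F
  rows 20-23 [a,b,c=101]: 1111  = hex F
  rows 24-27 [a,b,c=110]: 1111  = hex F
  rows 28-31 [a,b,c=111]: 1111  = hex F
Output column (row 0 .. row 31) = 11101110110011001111111111111111
Output column grouped in 4s = 1110 1110 1100 1100 1111 1111 1111 1111 = 0xEECCFFFF
Convert to decimal digit by digit (value = value*16 + digit):
  E -> 14
  14*16 + 14 (E) = 238
  238*16 + 12 (C) = 3820
  3820*16 + 12 (C) = 61132
  61132*16 + 15 (F) = 978127
  978127*16 + 15 (F) = 15650047
  15650047*16 + 15 (F) = 250400767
  250400767*16 + 15 (F) = 4006412287
Decimal = 4006412287

4006412287


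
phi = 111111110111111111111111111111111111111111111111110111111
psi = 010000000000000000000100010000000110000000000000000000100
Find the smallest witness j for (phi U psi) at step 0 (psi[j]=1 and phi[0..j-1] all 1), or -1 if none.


(phi U psi) at 0: need smallest j with psi[j]=1 and phi[i]=1 for all i in [0,j).
Scan from step 0:
  step 0: phi=1, psi=0 -> continue
  step 1: psi=1 and phi held for [0,1) -> witness found
Witness step = 1

1


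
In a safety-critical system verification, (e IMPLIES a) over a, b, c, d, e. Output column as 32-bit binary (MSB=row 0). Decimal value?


Formula: (e IMPLIES a) over a, b, c, d, e (32 rows)
Evaluate each row (bits = a,b,c,d,e, MSB first):
  row 0 [00000]: (0 IMPLIES 0) -> 1
  row 1 [00001]: (1 IMPLIES 0) -> 0
  row 2 [00010]: (0 IMPLIES 0) -> 1
  row 3 [00011]: (1 IMPLIES 0) -> 0
  row 4 [00100]: (0 IMPLIES 0) -> 1
  row 5 [00101]: (1 IMPLIES 0) -> 0
  row 6 [00110]: (0 IMPLIES 0) -> 1
  row 7 [00111]: (1 IMPLIES 0) -> 0
  row 8 [01000]: (0 IMPLIES 0) -> 1
  row 9 [01001]: (1 IMPLIES 0) -> 0
  row 10 [01010]: (0 IMPLIES 0) -> 1
  row 11 [01011]: (1 IMPLIES 0) -> 0
  row 12 [01100]: (0 IMPLIES 0) -> 1
  row 13 [01101]: (1 IMPLIES 0) -> 0
  row 14 [01110]: (0 IMPLIES 0) -> 1
  row 15 [01111]: (1 IMPLIES 0) -> 0
  row 16 [10000]: (0 IMPLIES 1) -> 1
  row 17 [10001]: (1 IMPLIES 1) -> 1
  row 18 [10010]: (0 IMPLIES 1) -> 1
  row 19 [10011]: (1 IMPLIES 1) -> 1
  row 20 [10100]: (0 IMPLIES 1) -> 1
  row 21 [10101]: (1 IMPLIES 1) -> 1
  row 22 [10110]: (0 IMPLIES 1) -> 1
  row 23 [10111]: (1 IMPLIES 1) -> 1
  row 24 [11000]: (0 IMPLIES 1) -> 1
  row 25 [11001]: (1 IMPLIES 1) -> 1
  row 26 [11010]: (0 IMPLIES 1) -> 1
  row 27 [11011]: (1 IMPLIES 1) -> 1
  row 28 [11100]: (0 IMPLIES 1) -> 1
  row 29 [11101]: (1 IMPLIES 1) -> 1
  row 30 [11110]: (0 IMPLIES 1) -> 1
  row 31 [11111]: (1 IMPLIES 1) -> 1
Full result column, 4 rows per line (a,b,c fixed per line; d,e runs 00..11 left to right):
  rows 0-3 [a,b,c=000]: 1010  = hex A
  rows 4-7 [a,b,c=001]: 1010  = hex A
  rows 8-11 [a,b,c=010]: 1010  = hex A
  rows 12-15 [a,b,c=011]: 1010  = hex A
  rows 16-19 [a,b,c=100]: 1111  = hex F
  rows 20-23 [a,b,c=101]: 1111  = hex F
  rows 24-27 [a,b,c=110]: 1111  = hex F
  rows 28-31 [a,b,c=111]: 1111  = hex F
Output column (row 0 .. row 31) = 10101010101010101111111111111111
Output column grouped in 4s = 1010 1010 1010 1010 1111 1111 1111 1111 = 0xAAAAFFFF
Convert to decimal digit by digit (value = value*16 + digit):
  A -> 10
  10*16 + 10 (A) = 170
  170*16 + 10 (A) = 2730
  2730*16 + 10 (A) = 43690
  43690*16 + 15 (F) = 699055
  699055*16 + 15 (F) = 11184895
  11184895*16 + 15 (F) = 178958335
  178958335*16 + 15 (F) = 2863333375
Decimal = 2863333375

2863333375


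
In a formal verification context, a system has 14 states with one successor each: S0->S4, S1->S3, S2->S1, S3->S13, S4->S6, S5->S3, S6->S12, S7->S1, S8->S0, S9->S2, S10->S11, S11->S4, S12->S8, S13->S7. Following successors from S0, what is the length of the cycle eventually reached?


Trace from S0 until a state repeats:
  S0 -> S4 -> S6 -> S12 -> S8 -> S0
S0 first seen at step 0, revisited at step 5.
Cycle length = 5 - 0 = 5

5


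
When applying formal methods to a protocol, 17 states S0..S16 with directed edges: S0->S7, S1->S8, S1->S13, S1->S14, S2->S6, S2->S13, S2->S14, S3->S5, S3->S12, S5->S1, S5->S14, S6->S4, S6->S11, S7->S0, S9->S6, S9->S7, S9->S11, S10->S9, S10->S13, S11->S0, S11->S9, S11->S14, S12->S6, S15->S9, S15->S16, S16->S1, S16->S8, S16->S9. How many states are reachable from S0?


BFS from S0:
  layer 0: {S0}
  layer 1: {S7}
Reachable set: {S0, S7}
Count = 2

2


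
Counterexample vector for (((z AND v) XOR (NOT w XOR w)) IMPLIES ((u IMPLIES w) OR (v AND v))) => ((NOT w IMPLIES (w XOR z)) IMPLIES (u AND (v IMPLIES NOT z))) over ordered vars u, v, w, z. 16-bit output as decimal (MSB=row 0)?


F1 = (((z AND v) XOR (NOT w XOR w)) IMPLIES ((u IMPLIES w) OR (v AND v)))
F2 = ((NOT w IMPLIES (w XOR z)) IMPLIES (u AND (v IMPLIES NOT z)))
Counterexample to F1=>F2 is where F1=1 and F2=0.
Evaluate each row (bits = u,v,w,z, MSB first):
  row 0 [0000]: F1=1 F2=1 -> F1&~F2 -> 0
  row 1 [0001]: F1=1 F2=0 -> F1&~F2 -> 1
  row 2 [0010]: F1=1 F2=0 -> F1&~F2 -> 1
  row 3 [0011]: F1=1 F2=0 -> F1&~F2 -> 1
  row 4 [0100]: F1=1 F2=1 -> F1&~F2 -> 0
  row 5 [0101]: F1=1 F2=0 -> F1&~F2 -> 1
  row 6 [0110]: F1=1 F2=0 -> F1&~F2 -> 1
  row 7 [0111]: F1=1 F2=0 -> F1&~F2 -> 1
  row 8 [1000]: F1=0 F2=1 -> F1&~F2 -> 0
  row 9 [1001]: F1=0 F2=1 -> F1&~F2 -> 0
  row 10 [1010]: F1=1 F2=1 -> F1&~F2 -> 0
  row 11 [1011]: F1=1 F2=1 -> F1&~F2 -> 0
  row 12 [1100]: F1=1 F2=1 -> F1&~F2 -> 0
  row 13 [1101]: F1=1 F2=0 -> F1&~F2 -> 1
  row 14 [1110]: F1=1 F2=1 -> F1&~F2 -> 0
  row 15 [1111]: F1=1 F2=0 -> F1&~F2 -> 1
Full result column, 4 rows per line (u,v fixed per line; w,z runs 00..11 left to right):
  rows 0-3 [u,v=00]: 0111  = hex 7
  rows 4-7 [u,v=01]: 0111  = hex 7
  rows 8-11 [u,v=10]: 0000  = hex 0
  rows 12-15 [u,v=11]: 0101  = hex 5
Counterexample vector (row 0 .. row 15) = 0111011100000101
Output column grouped in 4s = 0111 0111 0000 0101 = 0x7705
Convert to decimal digit by digit (value = value*16 + digit):
  7 -> 7
  7*16 + 7 = 119
  119*16 + 0 = 1904
  1904*16 + 5 = 30469
Decimal = 30469

30469


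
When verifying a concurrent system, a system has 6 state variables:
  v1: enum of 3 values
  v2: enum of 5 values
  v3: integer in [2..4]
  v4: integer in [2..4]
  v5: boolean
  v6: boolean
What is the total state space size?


State space = product of domain sizes of all variables.
Domain sizes:
  v1 (enum of 3 values): 3
  v2 (enum of 5 values): 5
  v3 (integer in [2..4]): 3
  v4 (integer in [2..4]): 3
  v5 (boolean): 2
  v6 (boolean): 2
Product = 3 * 5 * 3 * 3 * 2 * 2 = 540

540


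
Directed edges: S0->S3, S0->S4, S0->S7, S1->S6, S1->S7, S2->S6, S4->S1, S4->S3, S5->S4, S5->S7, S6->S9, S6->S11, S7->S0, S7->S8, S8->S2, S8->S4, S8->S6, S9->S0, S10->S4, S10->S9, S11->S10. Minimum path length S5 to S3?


BFS layer-by-layer from S5:
  dist 0: {S5}
  dist 1: {S4, S7}
  dist 2: {S0, S1, S3, S8}
  -> S3 reached at distance 2
Shortest path length = 2

2


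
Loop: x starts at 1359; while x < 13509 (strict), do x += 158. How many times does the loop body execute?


Step 1: x goes from 1359 toward 13509 by 158; the body runs while x<13509, so iterations = ceil((bound-start)/step)
Step 2: Distance=12150
Step 3: ceil(12150/158)=77

77


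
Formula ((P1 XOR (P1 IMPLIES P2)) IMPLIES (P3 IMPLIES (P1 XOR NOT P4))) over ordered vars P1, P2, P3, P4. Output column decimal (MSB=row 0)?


Formula: ((P1 XOR (P1 IMPLIES P2)) IMPLIES (P3 IMPLIES (P1 XOR NOT P4))) over P1, P2, P3, P4 (16 rows)
Evaluate each row (bits = P1,P2,P3,P4, MSB first):
  row 0 [0000]: ((0 XOR (0 IMPLIES 0)) IMPLIES (0 IMPLIES (0 XOR NOT 0))) -> 1
  row 1 [0001]: ((0 XOR (0 IMPLIES 0)) IMPLIES (0 IMPLIES (0 XOR NOT 1))) -> 1
  row 2 [0010]: ((0 XOR (0 IMPLIES 0)) IMPLIES (1 IMPLIES (0 XOR NOT 0))) -> 1
  row 3 [0011]: ((0 XOR (0 IMPLIES 0)) IMPLIES (1 IMPLIES (0 XOR NOT 1))) -> 0
  row 4 [0100]: ((0 XOR (0 IMPLIES 1)) IMPLIES (0 IMPLIES (0 XOR NOT 0))) -> 1
  row 5 [0101]: ((0 XOR (0 IMPLIES 1)) IMPLIES (0 IMPLIES (0 XOR NOT 1))) -> 1
  row 6 [0110]: ((0 XOR (0 IMPLIES 1)) IMPLIES (1 IMPLIES (0 XOR NOT 0))) -> 1
  row 7 [0111]: ((0 XOR (0 IMPLIES 1)) IMPLIES (1 IMPLIES (0 XOR NOT 1))) -> 0
  row 8 [1000]: ((1 XOR (1 IMPLIES 0)) IMPLIES (0 IMPLIES (1 XOR NOT 0))) -> 1
  row 9 [1001]: ((1 XOR (1 IMPLIES 0)) IMPLIES (0 IMPLIES (1 XOR NOT 1))) -> 1
  row 10 [1010]: ((1 XOR (1 IMPLIES 0)) IMPLIES (1 IMPLIES (1 XOR NOT 0))) -> 0
  row 11 [1011]: ((1 XOR (1 IMPLIES 0)) IMPLIES (1 IMPLIES (1 XOR NOT 1))) -> 1
  row 12 [1100]: ((1 XOR (1 IMPLIES 1)) IMPLIES (0 IMPLIES (1 XOR NOT 0))) -> 1
  row 13 [1101]: ((1 XOR (1 IMPLIES 1)) IMPLIES (0 IMPLIES (1 XOR NOT 1))) -> 1
  row 14 [1110]: ((1 XOR (1 IMPLIES 1)) IMPLIES (1 IMPLIES (1 XOR NOT 0))) -> 1
  row 15 [1111]: ((1 XOR (1 IMPLIES 1)) IMPLIES (1 IMPLIES (1 XOR NOT 1))) -> 1
Full result column, 4 rows per line (P1,P2 fixed per line; P3,P4 runs 00..11 left to right):
  rows 0-3 [P1,P2=00]: 1110  = hex E
  rows 4-7 [P1,P2=01]: 1110  = hex E
  rows 8-11 [P1,P2=10]: 1101  = hex D
  rows 12-15 [P1,P2=11]: 1111  = hex F
Output column (row 0 .. row 15) = 1110111011011111
Output column grouped in 4s = 1110 1110 1101 1111 = 0xEEDF
Convert to decimal digit by digit (value = value*16 + digit):
  E -> 14
  14*16 + 14 (E) = 238
  238*16 + 13 (D) = 3821
  3821*16 + 15 (F) = 61151
Decimal = 61151

61151


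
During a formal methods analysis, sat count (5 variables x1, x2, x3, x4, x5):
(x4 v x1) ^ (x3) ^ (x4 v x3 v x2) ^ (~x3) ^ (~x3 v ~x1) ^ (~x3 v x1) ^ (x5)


CNF with 7 clauses over 5 vars (32 assignments).
An assignment satisfies CNF iff every clause has >=1 true literal.
Check each row (bits = x1,x2,x3,x4,x5; clause T/F shown):
  row 0 [00000]: clauses=FFFTTTF -> 0
  row 1 [00001]: clauses=FFFTTTT -> 0
  row 2 [00010]: clauses=TFTTTTF -> 0
  row 3 [00011]: clauses=TFTTTTT -> 0
  row 4 [00100]: clauses=FTTFTFF -> 0
  row 5 [00101]: clauses=FTTFTFT -> 0
  row 6 [00110]: clauses=TTTFTFF -> 0
  row 7 [00111]: clauses=TTTFTFT -> 0
  row 8 [01000]: clauses=FFTTTTF -> 0
  row 9 [01001]: clauses=FFTTTTT -> 0
  row 10 [01010]: clauses=TFTTTTF -> 0
  row 11 [01011]: clauses=TFTTTTT -> 0
  row 12 [01100]: clauses=FTTFTFF -> 0
  row 13 [01101]: clauses=FTTFTFT -> 0
  row 14 [01110]: clauses=TTTFTFF -> 0
  row 15 [01111]: clauses=TTTFTFT -> 0
  row 16 [10000]: clauses=TFFTTTF -> 0
  row 17 [10001]: clauses=TFFTTTT -> 0
  row 18 [10010]: clauses=TFTTTTF -> 0
  row 19 [10011]: clauses=TFTTTTT -> 0
  row 20 [10100]: clauses=TTTFFTF -> 0
  row 21 [10101]: clauses=TTTFFTT -> 0
  row 22 [10110]: clauses=TTTFFTF -> 0
  row 23 [10111]: clauses=TTTFFTT -> 0
  row 24 [11000]: clauses=TFTTTTF -> 0
  row 25 [11001]: clauses=TFTTTTT -> 0
  row 26 [11010]: clauses=TFTTTTF -> 0
  row 27 [11011]: clauses=TFTTTTT -> 0
  row 28 [11100]: clauses=TTTFFTF -> 0
  row 29 [11101]: clauses=TTTFFTT -> 0
  row 30 [11110]: clauses=TTTFFTF -> 0
  row 31 [11111]: clauses=TTTFFTT -> 0
Full result column, 8 rows per line (x1,x2 fixed per line; x3,x4,x5 runs 000..111 left to right):
  rows 0-7 [x1,x2=00]: 00000000  (ones: 0)
  rows 8-15 [x1,x2=01]: 00000000  (ones: 0)
  rows 16-23 [x1,x2=10]: 00000000  (ones: 0)
  rows 24-31 [x1,x2=11]: 00000000  (ones: 0)
Satisfying assignments = 0+0+0+0 = 0

0


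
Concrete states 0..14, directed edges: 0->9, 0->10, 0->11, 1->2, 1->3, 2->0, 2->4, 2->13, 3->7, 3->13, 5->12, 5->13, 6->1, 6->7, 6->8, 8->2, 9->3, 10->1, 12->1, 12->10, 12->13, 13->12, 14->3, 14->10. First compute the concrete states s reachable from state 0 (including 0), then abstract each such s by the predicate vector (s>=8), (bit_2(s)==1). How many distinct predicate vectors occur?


BFS from 0:
Concrete reachable: {0, 1, 2, 3, 4, 7, 9, 10, 11, 12, 13}
Abstract via predicates (s>=8), (bit_2(s)==1):
  (0,0) <- {0, 1, 2, 3}
  (0,1) <- {4, 7}
  (1,0) <- {9, 10, 11}
  (1,1) <- {12, 13}
Distinct abstract states = 4

4


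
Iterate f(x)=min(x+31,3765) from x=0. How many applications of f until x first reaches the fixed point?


Step 1: x=0, cap=3765, increment=31
Step 2: x grows by 31 each step until capped at 3765; fixed point is x=3765
Step 3: iterations = ceil(3765/31) = 122

122


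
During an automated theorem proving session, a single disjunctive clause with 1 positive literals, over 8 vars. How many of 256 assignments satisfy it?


Step 1: Total=2^8=256
Step 2: Unsat when all 1 false: 2^7=128
Step 3: Sat=256-128=128

128


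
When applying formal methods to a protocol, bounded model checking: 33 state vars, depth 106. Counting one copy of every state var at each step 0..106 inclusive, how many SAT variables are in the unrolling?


BMC unrolls to depth k, creating one copy of each state var for steps 0..k.
Step count = 106 + 1 = 107 (steps 0 through 106)
Vars per step = 33
Total = 33 * 107 = 3531

3531


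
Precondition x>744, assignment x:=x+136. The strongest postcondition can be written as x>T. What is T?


Formula: sp(P, x:=E) = exists old_x. (x = E[old_x/x]) AND P[old_x/x] (old_x is the value of x before the assignment; eliminate old_x by solving x = E[old_x/x] for old_x)
Step 1: Precondition P: x>744, i.e. old_x > 744
Step 2: Assignment gives x = old_x + 136, so old_x = x - 136
Step 3: Substitute into P: x - 136 > 744
Step 4: Simplify: x > 744+136 = 880

880


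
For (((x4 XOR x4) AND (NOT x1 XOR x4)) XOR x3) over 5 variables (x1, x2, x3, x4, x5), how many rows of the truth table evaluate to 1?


Formula: (((x4 XOR x4) AND (NOT x1 XOR x4)) XOR x3) over 5 vars (32 rows)
Evaluate each row (x1, x2, x3, x4, x5 as bits, MSB first):
  row 0 [00000]: (((0 XOR 0) AND (NOT 0 XOR 0)) XOR 0) -> 0
  row 1 [00001]: (((0 XOR 0) AND (NOT 0 XOR 0)) XOR 0) -> 0
  row 2 [00010]: (((1 XOR 1) AND (NOT 0 XOR 1)) XOR 0) -> 0
  row 3 [00011]: (((1 XOR 1) AND (NOT 0 XOR 1)) XOR 0) -> 0
  row 4 [00100]: (((0 XOR 0) AND (NOT 0 XOR 0)) XOR 1) -> 1
  row 5 [00101]: (((0 XOR 0) AND (NOT 0 XOR 0)) XOR 1) -> 1
  row 6 [00110]: (((1 XOR 1) AND (NOT 0 XOR 1)) XOR 1) -> 1
  row 7 [00111]: (((1 XOR 1) AND (NOT 0 XOR 1)) XOR 1) -> 1
  row 8 [01000]: (((0 XOR 0) AND (NOT 0 XOR 0)) XOR 0) -> 0
  row 9 [01001]: (((0 XOR 0) AND (NOT 0 XOR 0)) XOR 0) -> 0
  row 10 [01010]: (((1 XOR 1) AND (NOT 0 XOR 1)) XOR 0) -> 0
  row 11 [01011]: (((1 XOR 1) AND (NOT 0 XOR 1)) XOR 0) -> 0
  row 12 [01100]: (((0 XOR 0) AND (NOT 0 XOR 0)) XOR 1) -> 1
  row 13 [01101]: (((0 XOR 0) AND (NOT 0 XOR 0)) XOR 1) -> 1
  row 14 [01110]: (((1 XOR 1) AND (NOT 0 XOR 1)) XOR 1) -> 1
  row 15 [01111]: (((1 XOR 1) AND (NOT 0 XOR 1)) XOR 1) -> 1
  row 16 [10000]: (((0 XOR 0) AND (NOT 1 XOR 0)) XOR 0) -> 0
  row 17 [10001]: (((0 XOR 0) AND (NOT 1 XOR 0)) XOR 0) -> 0
  row 18 [10010]: (((1 XOR 1) AND (NOT 1 XOR 1)) XOR 0) -> 0
  row 19 [10011]: (((1 XOR 1) AND (NOT 1 XOR 1)) XOR 0) -> 0
  row 20 [10100]: (((0 XOR 0) AND (NOT 1 XOR 0)) XOR 1) -> 1
  row 21 [10101]: (((0 XOR 0) AND (NOT 1 XOR 0)) XOR 1) -> 1
  row 22 [10110]: (((1 XOR 1) AND (NOT 1 XOR 1)) XOR 1) -> 1
  row 23 [10111]: (((1 XOR 1) AND (NOT 1 XOR 1)) XOR 1) -> 1
  row 24 [11000]: (((0 XOR 0) AND (NOT 1 XOR 0)) XOR 0) -> 0
  row 25 [11001]: (((0 XOR 0) AND (NOT 1 XOR 0)) XOR 0) -> 0
  row 26 [11010]: (((1 XOR 1) AND (NOT 1 XOR 1)) XOR 0) -> 0
  row 27 [11011]: (((1 XOR 1) AND (NOT 1 XOR 1)) XOR 0) -> 0
  row 28 [11100]: (((0 XOR 0) AND (NOT 1 XOR 0)) XOR 1) -> 1
  row 29 [11101]: (((0 XOR 0) AND (NOT 1 XOR 0)) XOR 1) -> 1
  row 30 [11110]: (((1 XOR 1) AND (NOT 1 XOR 1)) XOR 1) -> 1
  row 31 [11111]: (((1 XOR 1) AND (NOT 1 XOR 1)) XOR 1) -> 1
Full result column, 8 rows per line (x1,x2 fixed per line; x3,x4,x5 runs 000..111 left to right):
  rows 0-7 [x1,x2=00]: 00001111  (ones: 4)
  rows 8-15 [x1,x2=01]: 00001111  (ones: 4)
  rows 16-23 [x1,x2=10]: 00001111  (ones: 4)
  rows 24-31 [x1,x2=11]: 00001111  (ones: 4)
Count of 1-rows = 4+4+4+4 = 16

16


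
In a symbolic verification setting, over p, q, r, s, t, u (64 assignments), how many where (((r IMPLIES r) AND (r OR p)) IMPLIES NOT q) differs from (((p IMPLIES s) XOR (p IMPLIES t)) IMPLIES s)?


F1 = (((r IMPLIES r) AND (r OR p)) IMPLIES NOT q)
F2 = (((p IMPLIES s) XOR (p IMPLIES t)) IMPLIES s)
Evaluate both on each of 64 rows (bits = p,q,r,s,t,u):
  row 0 [000000]: F1=1 F2=1 -> 0
  row 1 [000001]: F1=1 F2=1 -> 0
  row 2 [000010]: F1=1 F2=1 -> 0
  row 3 [000011]: F1=1 F2=1 -> 0
  row 4 [000100]: F1=1 F2=1 -> 0
  (every remaining row is evaluated the same way; all 64 results are listed next)
Full result column, 8 rows per line (p,q,r fixed per line; s,t,u runs 000..111 left to right):
  rows 0-7 [p,q,r=000]: 00000000  (ones: 0)
  rows 8-15 [p,q,r=001]: 00000000  (ones: 0)
  rows 16-23 [p,q,r=010]: 00000000  (ones: 0)
  rows 24-31 [p,q,r=011]: 11111111  (ones: 8)
  rows 32-39 [p,q,r=100]: 00110000  (ones: 2)
  rows 40-47 [p,q,r=101]: 00110000  (ones: 2)
  rows 48-55 [p,q,r=110]: 11001111  (ones: 6)
  rows 56-63 [p,q,r=111]: 11001111  (ones: 6)
Disagreements = 0+0+0+8+2+2+6+6 = 24

24


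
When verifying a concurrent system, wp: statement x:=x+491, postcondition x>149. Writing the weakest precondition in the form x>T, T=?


Formula: wp(x:=E, P) = P[E/x] (substitute E for x in postcondition)
Step 1: Postcondition: x>149
Step 2: Substitute x+491 for x: x+491>149
Step 3: Solve for x: x > 149-491 = -342

-342


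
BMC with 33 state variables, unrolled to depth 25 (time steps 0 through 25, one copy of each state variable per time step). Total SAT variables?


BMC unrolls to depth k, creating one copy of each state var for steps 0..k.
Step count = 25 + 1 = 26 (steps 0 through 25)
Vars per step = 33
Total = 33 * 26 = 858

858


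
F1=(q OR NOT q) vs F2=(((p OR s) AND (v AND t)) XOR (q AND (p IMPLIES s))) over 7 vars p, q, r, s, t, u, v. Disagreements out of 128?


F1 = (q OR NOT q)
F2 = (((p OR s) AND (v AND t)) XOR (q AND (p IMPLIES s)))
Evaluate both on each of 128 rows (bits = p,q,r,s,t,u,v):
  row 0 [0000000]: F1=1 F2=0 (differ) -> 1
  row 1 [0000001]: F1=1 F2=0 (differ) -> 1
  row 2 [0000010]: F1=1 F2=0 (differ) -> 1
  row 3 [0000011]: F1=1 F2=0 (differ) -> 1
  row 4 [0000100]: F1=1 F2=0 (differ) -> 1
  (every remaining row is evaluated the same way; all 128 results are listed next)
Full result column, 8 rows per line (p,q,r,s fixed per line; t,u,v runs 000..111 left to right):
  rows 0-7 [p,q,r,s=0000]: 11111111  (ones: 8)
  rows 8-15 [p,q,r,s=0001]: 11111010  (ones: 6)
  rows 16-23 [p,q,r,s=0010]: 11111111  (ones: 8)
  rows 24-31 [p,q,r,s=0011]: 11111010  (ones: 6)
  rows 32-39 [p,q,r,s=0100]: 00000000  (ones: 0)
  rows 40-47 [p,q,r,s=0101]: 00000101  (ones: 2)
  rows 48-55 [p,q,r,s=0110]: 00000000  (ones: 0)
  rows 56-63 [p,q,r,s=0111]: 00000101  (ones: 2)
  rows 64-71 [p,q,r,s=1000]: 11111010  (ones: 6)
  rows 72-79 [p,q,r,s=1001]: 11111010  (ones: 6)
  rows 80-87 [p,q,r,s=1010]: 11111010  (ones: 6)
  rows 88-95 [p,q,r,s=1011]: 11111010  (ones: 6)
  rows 96-103 [p,q,r,s=1100]: 11111010  (ones: 6)
  rows 104-111 [p,q,r,s=1101]: 00000101  (ones: 2)
  rows 112-119 [p,q,r,s=1110]: 11111010  (ones: 6)
  rows 120-127 [p,q,r,s=1111]: 00000101  (ones: 2)
Disagreements = 8+6+8+6+0+2+0+2+6+6+6+6+6+2+6+2 = 72

72


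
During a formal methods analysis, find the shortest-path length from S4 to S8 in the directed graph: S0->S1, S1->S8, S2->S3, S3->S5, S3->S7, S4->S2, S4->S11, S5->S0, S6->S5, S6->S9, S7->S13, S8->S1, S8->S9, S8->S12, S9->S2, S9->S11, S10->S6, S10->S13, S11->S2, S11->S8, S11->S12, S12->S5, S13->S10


BFS layer-by-layer from S4:
  dist 0: {S4}
  dist 1: {S2, S11}
  dist 2: {S3, S8, S12}
  -> S8 reached at distance 2
Shortest path length = 2

2


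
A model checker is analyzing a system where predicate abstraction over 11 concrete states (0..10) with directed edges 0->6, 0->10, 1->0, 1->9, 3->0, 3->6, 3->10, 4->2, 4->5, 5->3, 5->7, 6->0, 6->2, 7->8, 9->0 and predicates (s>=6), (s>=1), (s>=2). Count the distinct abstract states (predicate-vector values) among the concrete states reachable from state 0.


BFS from 0:
Concrete reachable: {0, 2, 6, 10}
Abstract via predicates (s>=6), (s>=1), (s>=2):
  (0,0,0) <- {0}
  (0,1,1) <- {2}
  (1,1,1) <- {6, 10}
Distinct abstract states = 3

3


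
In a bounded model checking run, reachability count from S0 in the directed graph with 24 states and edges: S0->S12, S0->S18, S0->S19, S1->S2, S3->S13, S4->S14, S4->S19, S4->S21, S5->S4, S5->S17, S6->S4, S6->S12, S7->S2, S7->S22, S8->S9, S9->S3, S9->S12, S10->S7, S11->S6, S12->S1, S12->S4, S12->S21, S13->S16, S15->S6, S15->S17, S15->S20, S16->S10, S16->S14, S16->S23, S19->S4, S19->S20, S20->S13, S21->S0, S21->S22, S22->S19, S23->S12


BFS from S0:
  layer 0: {S0}
  layer 1: {S12, S18, S19}
  layer 2: {S1, S4, S20, S21}
  layer 3: {S2, S13, S14, S22}
  layer 4: {S16}
  layer 5: {S10, S23}
  layer 6: {S7}
Reachable set: {S0, S1, S2, S4, S7, S10, S12, S13, S14, S16, S18, S19, S20, S21, S22, S23}
Count = 16

16


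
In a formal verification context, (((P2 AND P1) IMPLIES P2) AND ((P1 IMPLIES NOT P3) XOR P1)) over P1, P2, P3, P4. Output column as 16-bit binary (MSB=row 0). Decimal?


Formula: (((P2 AND P1) IMPLIES P2) AND ((P1 IMPLIES NOT P3) XOR P1)) over P1, P2, P3, P4 (16 rows)
Evaluate each row (bits = P1,P2,P3,P4, MSB first):
  row 0 [0000]: (((0 AND 0) IMPLIES 0) AND ((0 IMPLIES NOT 0) XOR 0)) -> 1
  row 1 [0001]: (((0 AND 0) IMPLIES 0) AND ((0 IMPLIES NOT 0) XOR 0)) -> 1
  row 2 [0010]: (((0 AND 0) IMPLIES 0) AND ((0 IMPLIES NOT 1) XOR 0)) -> 1
  row 3 [0011]: (((0 AND 0) IMPLIES 0) AND ((0 IMPLIES NOT 1) XOR 0)) -> 1
  row 4 [0100]: (((1 AND 0) IMPLIES 1) AND ((0 IMPLIES NOT 0) XOR 0)) -> 1
  row 5 [0101]: (((1 AND 0) IMPLIES 1) AND ((0 IMPLIES NOT 0) XOR 0)) -> 1
  row 6 [0110]: (((1 AND 0) IMPLIES 1) AND ((0 IMPLIES NOT 1) XOR 0)) -> 1
  row 7 [0111]: (((1 AND 0) IMPLIES 1) AND ((0 IMPLIES NOT 1) XOR 0)) -> 1
  row 8 [1000]: (((0 AND 1) IMPLIES 0) AND ((1 IMPLIES NOT 0) XOR 1)) -> 0
  row 9 [1001]: (((0 AND 1) IMPLIES 0) AND ((1 IMPLIES NOT 0) XOR 1)) -> 0
  row 10 [1010]: (((0 AND 1) IMPLIES 0) AND ((1 IMPLIES NOT 1) XOR 1)) -> 1
  row 11 [1011]: (((0 AND 1) IMPLIES 0) AND ((1 IMPLIES NOT 1) XOR 1)) -> 1
  row 12 [1100]: (((1 AND 1) IMPLIES 1) AND ((1 IMPLIES NOT 0) XOR 1)) -> 0
  row 13 [1101]: (((1 AND 1) IMPLIES 1) AND ((1 IMPLIES NOT 0) XOR 1)) -> 0
  row 14 [1110]: (((1 AND 1) IMPLIES 1) AND ((1 IMPLIES NOT 1) XOR 1)) -> 1
  row 15 [1111]: (((1 AND 1) IMPLIES 1) AND ((1 IMPLIES NOT 1) XOR 1)) -> 1
Full result column, 4 rows per line (P1,P2 fixed per line; P3,P4 runs 00..11 left to right):
  rows 0-3 [P1,P2=00]: 1111  = hex F
  rows 4-7 [P1,P2=01]: 1111  = hex F
  rows 8-11 [P1,P2=10]: 0011  = hex 3
  rows 12-15 [P1,P2=11]: 0011  = hex 3
Output column (row 0 .. row 15) = 1111111100110011
Output column grouped in 4s = 1111 1111 0011 0011 = 0xFF33
Convert to decimal digit by digit (value = value*16 + digit):
  F -> 15
  15*16 + 15 (F) = 255
  255*16 + 3 = 4083
  4083*16 + 3 = 65331
Decimal = 65331

65331


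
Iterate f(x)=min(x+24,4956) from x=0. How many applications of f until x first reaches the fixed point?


Step 1: x=0, cap=4956, increment=24
Step 2: x grows by 24 each step until capped at 4956; fixed point is x=4956
Step 3: iterations = ceil(4956/24) = 207

207


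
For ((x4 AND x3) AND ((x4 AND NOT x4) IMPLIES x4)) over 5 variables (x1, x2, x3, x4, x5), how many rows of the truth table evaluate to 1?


Formula: ((x4 AND x3) AND ((x4 AND NOT x4) IMPLIES x4)) over 5 vars (32 rows)
Evaluate each row (x1, x2, x3, x4, x5 as bits, MSB first):
  row 0 [00000]: ((0 AND 0) AND ((0 AND NOT 0) IMPLIES 0)) -> 0
  row 1 [00001]: ((0 AND 0) AND ((0 AND NOT 0) IMPLIES 0)) -> 0
  row 2 [00010]: ((1 AND 0) AND ((1 AND NOT 1) IMPLIES 1)) -> 0
  row 3 [00011]: ((1 AND 0) AND ((1 AND NOT 1) IMPLIES 1)) -> 0
  row 4 [00100]: ((0 AND 1) AND ((0 AND NOT 0) IMPLIES 0)) -> 0
  row 5 [00101]: ((0 AND 1) AND ((0 AND NOT 0) IMPLIES 0)) -> 0
  row 6 [00110]: ((1 AND 1) AND ((1 AND NOT 1) IMPLIES 1)) -> 1
  row 7 [00111]: ((1 AND 1) AND ((1 AND NOT 1) IMPLIES 1)) -> 1
  row 8 [01000]: ((0 AND 0) AND ((0 AND NOT 0) IMPLIES 0)) -> 0
  row 9 [01001]: ((0 AND 0) AND ((0 AND NOT 0) IMPLIES 0)) -> 0
  row 10 [01010]: ((1 AND 0) AND ((1 AND NOT 1) IMPLIES 1)) -> 0
  row 11 [01011]: ((1 AND 0) AND ((1 AND NOT 1) IMPLIES 1)) -> 0
  row 12 [01100]: ((0 AND 1) AND ((0 AND NOT 0) IMPLIES 0)) -> 0
  row 13 [01101]: ((0 AND 1) AND ((0 AND NOT 0) IMPLIES 0)) -> 0
  row 14 [01110]: ((1 AND 1) AND ((1 AND NOT 1) IMPLIES 1)) -> 1
  row 15 [01111]: ((1 AND 1) AND ((1 AND NOT 1) IMPLIES 1)) -> 1
  row 16 [10000]: ((0 AND 0) AND ((0 AND NOT 0) IMPLIES 0)) -> 0
  row 17 [10001]: ((0 AND 0) AND ((0 AND NOT 0) IMPLIES 0)) -> 0
  row 18 [10010]: ((1 AND 0) AND ((1 AND NOT 1) IMPLIES 1)) -> 0
  row 19 [10011]: ((1 AND 0) AND ((1 AND NOT 1) IMPLIES 1)) -> 0
  row 20 [10100]: ((0 AND 1) AND ((0 AND NOT 0) IMPLIES 0)) -> 0
  row 21 [10101]: ((0 AND 1) AND ((0 AND NOT 0) IMPLIES 0)) -> 0
  row 22 [10110]: ((1 AND 1) AND ((1 AND NOT 1) IMPLIES 1)) -> 1
  row 23 [10111]: ((1 AND 1) AND ((1 AND NOT 1) IMPLIES 1)) -> 1
  row 24 [11000]: ((0 AND 0) AND ((0 AND NOT 0) IMPLIES 0)) -> 0
  row 25 [11001]: ((0 AND 0) AND ((0 AND NOT 0) IMPLIES 0)) -> 0
  row 26 [11010]: ((1 AND 0) AND ((1 AND NOT 1) IMPLIES 1)) -> 0
  row 27 [11011]: ((1 AND 0) AND ((1 AND NOT 1) IMPLIES 1)) -> 0
  row 28 [11100]: ((0 AND 1) AND ((0 AND NOT 0) IMPLIES 0)) -> 0
  row 29 [11101]: ((0 AND 1) AND ((0 AND NOT 0) IMPLIES 0)) -> 0
  row 30 [11110]: ((1 AND 1) AND ((1 AND NOT 1) IMPLIES 1)) -> 1
  row 31 [11111]: ((1 AND 1) AND ((1 AND NOT 1) IMPLIES 1)) -> 1
Full result column, 8 rows per line (x1,x2 fixed per line; x3,x4,x5 runs 000..111 left to right):
  rows 0-7 [x1,x2=00]: 00000011  (ones: 2)
  rows 8-15 [x1,x2=01]: 00000011  (ones: 2)
  rows 16-23 [x1,x2=10]: 00000011  (ones: 2)
  rows 24-31 [x1,x2=11]: 00000011  (ones: 2)
Count of 1-rows = 2+2+2+2 = 8

8


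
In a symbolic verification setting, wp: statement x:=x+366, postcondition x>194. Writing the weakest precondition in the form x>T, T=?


Formula: wp(x:=E, P) = P[E/x] (substitute E for x in postcondition)
Step 1: Postcondition: x>194
Step 2: Substitute x+366 for x: x+366>194
Step 3: Solve for x: x > 194-366 = -172

-172


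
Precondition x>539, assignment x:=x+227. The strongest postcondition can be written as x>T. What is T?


Formula: sp(P, x:=E) = exists old_x. (x = E[old_x/x]) AND P[old_x/x] (old_x is the value of x before the assignment; eliminate old_x by solving x = E[old_x/x] for old_x)
Step 1: Precondition P: x>539, i.e. old_x > 539
Step 2: Assignment gives x = old_x + 227, so old_x = x - 227
Step 3: Substitute into P: x - 227 > 539
Step 4: Simplify: x > 539+227 = 766

766


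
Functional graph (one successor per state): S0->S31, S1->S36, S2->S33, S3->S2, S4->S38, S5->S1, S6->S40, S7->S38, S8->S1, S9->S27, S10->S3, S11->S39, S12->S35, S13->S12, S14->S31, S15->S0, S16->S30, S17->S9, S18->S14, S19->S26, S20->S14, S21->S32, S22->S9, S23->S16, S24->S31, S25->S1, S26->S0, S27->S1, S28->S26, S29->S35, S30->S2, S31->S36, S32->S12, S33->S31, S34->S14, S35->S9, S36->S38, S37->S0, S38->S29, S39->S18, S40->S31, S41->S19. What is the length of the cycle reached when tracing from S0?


Trace from S0 until a state repeats:
  S0 -> S31 -> S36 -> S38 -> S29 -> S35 -> S9 -> S27 -> S1 -> S36
S36 first seen at step 2, revisited at step 9.
Cycle length = 9 - 2 = 7

7


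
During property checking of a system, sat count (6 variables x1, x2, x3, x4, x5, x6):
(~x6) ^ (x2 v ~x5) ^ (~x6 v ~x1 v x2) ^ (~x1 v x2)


CNF with 4 clauses over 6 vars (64 assignments).
An assignment satisfies CNF iff every clause has >=1 true literal.
Check each row (bits = x1,x2,x3,x4,x5,x6; clause T/F shown):
  row 0 [000000]: clauses=TTTT -> 1
  row 1 [000001]: clauses=FTTT -> 0
  row 2 [000010]: clauses=TFTT -> 0
  row 3 [000011]: clauses=FFTT -> 0
  row 4 [000100]: clauses=TTTT -> 1
  (every remaining row is evaluated the same way; all 64 results are listed next)
Full result column, 8 rows per line (x1,x2,x3 fixed per line; x4,x5,x6 runs 000..111 left to right):
  rows 0-7 [x1,x2,x3=000]: 10001000  (ones: 2)
  rows 8-15 [x1,x2,x3=001]: 10001000  (ones: 2)
  rows 16-23 [x1,x2,x3=010]: 10101010  (ones: 4)
  rows 24-31 [x1,x2,x3=011]: 10101010  (ones: 4)
  rows 32-39 [x1,x2,x3=100]: 00000000  (ones: 0)
  rows 40-47 [x1,x2,x3=101]: 00000000  (ones: 0)
  rows 48-55 [x1,x2,x3=110]: 10101010  (ones: 4)
  rows 56-63 [x1,x2,x3=111]: 10101010  (ones: 4)
Satisfying assignments = 2+2+4+4+0+0+4+4 = 20

20


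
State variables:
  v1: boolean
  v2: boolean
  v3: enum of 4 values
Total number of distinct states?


State space = product of domain sizes of all variables.
Domain sizes:
  v1 (boolean): 2
  v2 (boolean): 2
  v3 (enum of 4 values): 4
Product = 2 * 2 * 4 = 16

16


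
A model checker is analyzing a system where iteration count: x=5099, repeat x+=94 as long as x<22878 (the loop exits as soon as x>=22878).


Step 1: x goes from 5099 toward 22878 by 94; the body runs while x<22878, so iterations = ceil((bound-start)/step)
Step 2: Distance=17779
Step 3: ceil(17779/94)=190

190


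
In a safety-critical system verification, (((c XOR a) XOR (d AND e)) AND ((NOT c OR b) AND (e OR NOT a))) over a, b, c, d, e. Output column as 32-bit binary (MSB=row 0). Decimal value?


Formula: (((c XOR a) XOR (d AND e)) AND ((NOT c OR b) AND (e OR NOT a))) over a, b, c, d, e (32 rows)
Evaluate each row (bits = a,b,c,d,e, MSB first):
  row 0 [00000]: (((0 XOR 0) XOR (0 AND 0)) AND ((NOT 0 OR 0) AND (0 OR NOT 0))) -> 0
  row 1 [00001]: (((0 XOR 0) XOR (0 AND 1)) AND ((NOT 0 OR 0) AND (1 OR NOT 0))) -> 0
  row 2 [00010]: (((0 XOR 0) XOR (1 AND 0)) AND ((NOT 0 OR 0) AND (0 OR NOT 0))) -> 0
  row 3 [00011]: (((0 XOR 0) XOR (1 AND 1)) AND ((NOT 0 OR 0) AND (1 OR NOT 0))) -> 1
  row 4 [00100]: (((1 XOR 0) XOR (0 AND 0)) AND ((NOT 1 OR 0) AND (0 OR NOT 0))) -> 0
  row 5 [00101]: (((1 XOR 0) XOR (0 AND 1)) AND ((NOT 1 OR 0) AND (1 OR NOT 0))) -> 0
  row 6 [00110]: (((1 XOR 0) XOR (1 AND 0)) AND ((NOT 1 OR 0) AND (0 OR NOT 0))) -> 0
  row 7 [00111]: (((1 XOR 0) XOR (1 AND 1)) AND ((NOT 1 OR 0) AND (1 OR NOT 0))) -> 0
  row 8 [01000]: (((0 XOR 0) XOR (0 AND 0)) AND ((NOT 0 OR 1) AND (0 OR NOT 0))) -> 0
  row 9 [01001]: (((0 XOR 0) XOR (0 AND 1)) AND ((NOT 0 OR 1) AND (1 OR NOT 0))) -> 0
  row 10 [01010]: (((0 XOR 0) XOR (1 AND 0)) AND ((NOT 0 OR 1) AND (0 OR NOT 0))) -> 0
  row 11 [01011]: (((0 XOR 0) XOR (1 AND 1)) AND ((NOT 0 OR 1) AND (1 OR NOT 0))) -> 1
  row 12 [01100]: (((1 XOR 0) XOR (0 AND 0)) AND ((NOT 1 OR 1) AND (0 OR NOT 0))) -> 1
  row 13 [01101]: (((1 XOR 0) XOR (0 AND 1)) AND ((NOT 1 OR 1) AND (1 OR NOT 0))) -> 1
  row 14 [01110]: (((1 XOR 0) XOR (1 AND 0)) AND ((NOT 1 OR 1) AND (0 OR NOT 0))) -> 1
  row 15 [01111]: (((1 XOR 0) XOR (1 AND 1)) AND ((NOT 1 OR 1) AND (1 OR NOT 0))) -> 0
  row 16 [10000]: (((0 XOR 1) XOR (0 AND 0)) AND ((NOT 0 OR 0) AND (0 OR NOT 1))) -> 0
  row 17 [10001]: (((0 XOR 1) XOR (0 AND 1)) AND ((NOT 0 OR 0) AND (1 OR NOT 1))) -> 1
  row 18 [10010]: (((0 XOR 1) XOR (1 AND 0)) AND ((NOT 0 OR 0) AND (0 OR NOT 1))) -> 0
  row 19 [10011]: (((0 XOR 1) XOR (1 AND 1)) AND ((NOT 0 OR 0) AND (1 OR NOT 1))) -> 0
  row 20 [10100]: (((1 XOR 1) XOR (0 AND 0)) AND ((NOT 1 OR 0) AND (0 OR NOT 1))) -> 0
  row 21 [10101]: (((1 XOR 1) XOR (0 AND 1)) AND ((NOT 1 OR 0) AND (1 OR NOT 1))) -> 0
  row 22 [10110]: (((1 XOR 1) XOR (1 AND 0)) AND ((NOT 1 OR 0) AND (0 OR NOT 1))) -> 0
  row 23 [10111]: (((1 XOR 1) XOR (1 AND 1)) AND ((NOT 1 OR 0) AND (1 OR NOT 1))) -> 0
  row 24 [11000]: (((0 XOR 1) XOR (0 AND 0)) AND ((NOT 0 OR 1) AND (0 OR NOT 1))) -> 0
  row 25 [11001]: (((0 XOR 1) XOR (0 AND 1)) AND ((NOT 0 OR 1) AND (1 OR NOT 1))) -> 1
  row 26 [11010]: (((0 XOR 1) XOR (1 AND 0)) AND ((NOT 0 OR 1) AND (0 OR NOT 1))) -> 0
  row 27 [11011]: (((0 XOR 1) XOR (1 AND 1)) AND ((NOT 0 OR 1) AND (1 OR NOT 1))) -> 0
  row 28 [11100]: (((1 XOR 1) XOR (0 AND 0)) AND ((NOT 1 OR 1) AND (0 OR NOT 1))) -> 0
  row 29 [11101]: (((1 XOR 1) XOR (0 AND 1)) AND ((NOT 1 OR 1) AND (1 OR NOT 1))) -> 0
  row 30 [11110]: (((1 XOR 1) XOR (1 AND 0)) AND ((NOT 1 OR 1) AND (0 OR NOT 1))) -> 0
  row 31 [11111]: (((1 XOR 1) XOR (1 AND 1)) AND ((NOT 1 OR 1) AND (1 OR NOT 1))) -> 1
Full result column, 4 rows per line (a,b,c fixed per line; d,e runs 00..11 left to right):
  rows 0-3 [a,b,c=000]: 0001  = hex 1
  rows 4-7 [a,b,c=001]: 0000  = hex 0
  rows 8-11 [a,b,c=010]: 0001  = hex 1
  rows 12-15 [a,b,c=011]: 1110  = hex E
  rows 16-19 [a,b,c=100]: 0100  = hex 4
  rows 20-23 [a,b,c=101]: 0000  = hex 0
  rows 24-27 [a,b,c=110]: 0100  = hex 4
  rows 28-31 [a,b,c=111]: 0001  = hex 1
Output column (row 0 .. row 31) = 00010000000111100100000001000001
Output column grouped in 4s = 0001 0000 0001 1110 0100 0000 0100 0001 = 0x101E4041
Convert to decimal digit by digit (value = value*16 + digit):
  1 -> 1
  1*16 + 0 = 16
  16*16 + 1 = 257
  257*16 + 14 (E) = 4126
  4126*16 + 4 = 66020
  66020*16 + 0 = 1056320
  1056320*16 + 4 = 16901124
  16901124*16 + 1 = 270417985
Decimal = 270417985

270417985


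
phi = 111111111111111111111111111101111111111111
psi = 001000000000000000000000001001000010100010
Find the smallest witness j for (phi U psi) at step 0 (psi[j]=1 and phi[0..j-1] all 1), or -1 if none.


(phi U psi) at 0: need smallest j with psi[j]=1 and phi[i]=1 for all i in [0,j).
Scan from step 0:
  step 0: phi=1, psi=0 -> continue
  step 1: phi=1, psi=0 -> continue
  step 2: psi=1 and phi held for [0,2) -> witness found
Witness step = 2

2


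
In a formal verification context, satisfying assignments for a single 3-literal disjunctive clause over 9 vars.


Step 1: Total=2^9=512
Step 2: Unsat when all 3 false: 2^6=64
Step 3: Sat=512-64=448

448


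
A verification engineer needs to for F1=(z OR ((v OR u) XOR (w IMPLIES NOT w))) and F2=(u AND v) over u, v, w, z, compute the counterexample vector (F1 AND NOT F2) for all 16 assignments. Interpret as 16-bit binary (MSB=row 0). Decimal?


F1 = (z OR ((v OR u) XOR (w IMPLIES NOT w)))
F2 = (u AND v)
Counterexample to F1=>F2 is where F1=1 and F2=0.
Evaluate each row (bits = u,v,w,z, MSB first):
  row 0 [0000]: F1=1 F2=0 -> F1&~F2 -> 1
  row 1 [0001]: F1=1 F2=0 -> F1&~F2 -> 1
  row 2 [0010]: F1=0 F2=0 -> F1&~F2 -> 0
  row 3 [0011]: F1=1 F2=0 -> F1&~F2 -> 1
  row 4 [0100]: F1=0 F2=0 -> F1&~F2 -> 0
  row 5 [0101]: F1=1 F2=0 -> F1&~F2 -> 1
  row 6 [0110]: F1=1 F2=0 -> F1&~F2 -> 1
  row 7 [0111]: F1=1 F2=0 -> F1&~F2 -> 1
  row 8 [1000]: F1=0 F2=0 -> F1&~F2 -> 0
  row 9 [1001]: F1=1 F2=0 -> F1&~F2 -> 1
  row 10 [1010]: F1=1 F2=0 -> F1&~F2 -> 1
  row 11 [1011]: F1=1 F2=0 -> F1&~F2 -> 1
  row 12 [1100]: F1=0 F2=1 -> F1&~F2 -> 0
  row 13 [1101]: F1=1 F2=1 -> F1&~F2 -> 0
  row 14 [1110]: F1=1 F2=1 -> F1&~F2 -> 0
  row 15 [1111]: F1=1 F2=1 -> F1&~F2 -> 0
Full result column, 4 rows per line (u,v fixed per line; w,z runs 00..11 left to right):
  rows 0-3 [u,v=00]: 1101  = hex D
  rows 4-7 [u,v=01]: 0111  = hex 7
  rows 8-11 [u,v=10]: 0111  = hex 7
  rows 12-15 [u,v=11]: 0000  = hex 0
Counterexample vector (row 0 .. row 15) = 1101011101110000
Output column grouped in 4s = 1101 0111 0111 0000 = 0xD770
Convert to decimal digit by digit (value = value*16 + digit):
  D -> 13
  13*16 + 7 = 215
  215*16 + 7 = 3447
  3447*16 + 0 = 55152
Decimal = 55152

55152


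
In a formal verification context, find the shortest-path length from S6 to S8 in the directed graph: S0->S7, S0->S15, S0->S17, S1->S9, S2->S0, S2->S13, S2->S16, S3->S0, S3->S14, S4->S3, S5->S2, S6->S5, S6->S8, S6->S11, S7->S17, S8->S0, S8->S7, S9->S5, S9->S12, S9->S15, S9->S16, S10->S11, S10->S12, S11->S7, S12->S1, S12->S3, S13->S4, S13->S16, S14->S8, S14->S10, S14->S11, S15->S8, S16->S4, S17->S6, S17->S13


BFS layer-by-layer from S6:
  dist 0: {S6}
  dist 1: {S5, S8, S11}
  -> S8 reached at distance 1
Shortest path length = 1

1
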